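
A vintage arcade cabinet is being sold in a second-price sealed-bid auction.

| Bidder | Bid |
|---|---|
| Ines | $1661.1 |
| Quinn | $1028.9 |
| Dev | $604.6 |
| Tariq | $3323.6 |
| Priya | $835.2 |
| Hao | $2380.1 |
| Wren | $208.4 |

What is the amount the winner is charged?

Highest bid: Tariq at $3323.6, so Tariq wins.
Second-highest bid: Hao at $2380.1 — that is the price the winner pays.

$2380.1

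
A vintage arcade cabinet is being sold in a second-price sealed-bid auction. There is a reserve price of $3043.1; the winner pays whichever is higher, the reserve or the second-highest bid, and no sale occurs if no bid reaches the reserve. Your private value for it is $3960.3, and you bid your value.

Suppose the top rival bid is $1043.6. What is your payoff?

$917.2

Your bid $3960.3 is the highest and exceeds the reserve.
Price = max(second-highest bid, reserve) = max($1043.6, $3043.1) = $3043.1.
Payoff = $3960.3 − $3043.1 = $917.2.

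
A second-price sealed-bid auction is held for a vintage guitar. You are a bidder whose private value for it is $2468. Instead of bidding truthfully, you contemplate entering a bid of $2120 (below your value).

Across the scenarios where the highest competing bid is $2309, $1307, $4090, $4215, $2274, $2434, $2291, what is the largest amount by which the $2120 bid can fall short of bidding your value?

$194

$2309: truthful gives $159, deviation gives $0 → loss $159.
$1307: same outcome either way → loss $0.
$4090: same outcome either way → loss $0.
$4215: same outcome either way → loss $0.
$2274: truthful gives $194, deviation gives $0 → loss $194.
$2434: truthful gives $34, deviation gives $0 → loss $34.
$2291: truthful gives $177, deviation gives $0 → loss $177.
Maximum loss: $194.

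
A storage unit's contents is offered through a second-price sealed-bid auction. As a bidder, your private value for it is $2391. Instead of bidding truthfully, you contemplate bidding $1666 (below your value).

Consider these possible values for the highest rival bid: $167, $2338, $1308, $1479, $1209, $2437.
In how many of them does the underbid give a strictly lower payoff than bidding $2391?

The deviation hurts exactly when the highest competing bid lies strictly between $1666 and $2391 — underbidding then forfeits a profitable win.
$167: below both → same outcome either way.
$2338: inside the interval → strictly worse (loss $53).
$1308: below both → same outcome either way.
$1479: below both → same outcome either way.
$1209: below both → same outcome either way.
$2437: above both → same outcome either way.
Count: 1.

1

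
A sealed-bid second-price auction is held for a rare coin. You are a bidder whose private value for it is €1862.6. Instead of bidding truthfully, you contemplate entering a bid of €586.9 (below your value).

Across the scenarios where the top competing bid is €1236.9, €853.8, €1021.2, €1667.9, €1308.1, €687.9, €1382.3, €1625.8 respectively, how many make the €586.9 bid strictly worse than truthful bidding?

8

The deviation hurts exactly when the highest competing bid lies strictly between €586.9 and €1862.6 — underbidding then forfeits a profitable win.
€1236.9: inside the interval → strictly worse (loss €625.7).
€853.8: inside the interval → strictly worse (loss €1008.8).
€1021.2: inside the interval → strictly worse (loss €841.4).
€1667.9: inside the interval → strictly worse (loss €194.7).
€1308.1: inside the interval → strictly worse (loss €554.5).
€687.9: inside the interval → strictly worse (loss €1174.7).
€1382.3: inside the interval → strictly worse (loss €480.3).
€1625.8: inside the interval → strictly worse (loss €236.8).
Count: 8.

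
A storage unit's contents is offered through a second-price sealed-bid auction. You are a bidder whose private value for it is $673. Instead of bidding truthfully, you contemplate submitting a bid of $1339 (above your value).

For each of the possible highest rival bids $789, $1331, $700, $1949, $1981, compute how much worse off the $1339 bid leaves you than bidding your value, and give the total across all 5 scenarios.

The deviation costs you only when the competing bid falls strictly between $673 and $1339; elsewhere both bids give the same outcome.
$789: truthful payoff $0, deviation payoff −$116 → loss $116.
$1331: truthful payoff $0, deviation payoff −$658 → loss $658.
$700: truthful payoff $0, deviation payoff −$27 → loss $27.
$1949: outcomes coincide → loss $0.
$1981: outcomes coincide → loss $0.
Total loss = $116 + $658 + $27 = $801.

$801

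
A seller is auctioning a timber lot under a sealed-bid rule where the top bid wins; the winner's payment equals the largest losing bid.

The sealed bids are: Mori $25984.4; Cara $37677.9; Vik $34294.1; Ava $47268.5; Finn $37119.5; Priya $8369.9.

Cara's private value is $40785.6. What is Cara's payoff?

Highest bid: Ava at $47268.5, so Ava wins.
Second-highest bid: Cara at $37677.9 — that is the price the winner pays.
Cara did not win, so Cara pays nothing and receives nothing: payoff $0.

$0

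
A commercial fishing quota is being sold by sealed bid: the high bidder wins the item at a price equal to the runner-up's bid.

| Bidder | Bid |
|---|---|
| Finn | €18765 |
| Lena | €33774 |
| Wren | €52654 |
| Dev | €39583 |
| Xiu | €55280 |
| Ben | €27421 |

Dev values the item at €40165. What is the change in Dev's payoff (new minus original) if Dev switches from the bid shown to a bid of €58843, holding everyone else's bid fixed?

The highest bid among the other bidders is €55280; Dev's bid doesn't change that.
Original bid €39583: Dev is not highest (top rival bid is €55280); payoff €0.
Alternative bid €58843: Dev is highest, pays the top rival bid €55280; payoff €40165 − €55280 = −€15115.
Change in payoff = −€15115 − (€0) = −€15115.

−€15115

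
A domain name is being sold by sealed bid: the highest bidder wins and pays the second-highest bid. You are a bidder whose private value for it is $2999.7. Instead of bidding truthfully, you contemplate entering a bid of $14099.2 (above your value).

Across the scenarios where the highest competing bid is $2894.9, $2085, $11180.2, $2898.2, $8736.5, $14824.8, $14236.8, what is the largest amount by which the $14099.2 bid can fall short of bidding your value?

$2894.9: same outcome either way → loss $0.
$2085: same outcome either way → loss $0.
$11180.2: truthful gives $0, deviation gives −$8180.5 → loss $8180.5.
$2898.2: same outcome either way → loss $0.
$8736.5: truthful gives $0, deviation gives −$5736.8 → loss $5736.8.
$14824.8: same outcome either way → loss $0.
$14236.8: same outcome either way → loss $0.
Maximum loss: $8180.5.

$8180.5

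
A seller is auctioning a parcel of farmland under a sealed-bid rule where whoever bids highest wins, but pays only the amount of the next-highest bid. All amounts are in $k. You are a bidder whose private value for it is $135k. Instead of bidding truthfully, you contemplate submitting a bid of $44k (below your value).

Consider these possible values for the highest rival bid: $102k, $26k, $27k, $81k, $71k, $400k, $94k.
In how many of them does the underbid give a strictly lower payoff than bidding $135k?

The deviation hurts exactly when the highest competing bid lies strictly between $44k and $135k — underbidding then forfeits a profitable win.
$102k: inside the interval → strictly worse (loss $33k).
$26k: below both → same outcome either way.
$27k: below both → same outcome either way.
$81k: inside the interval → strictly worse (loss $54k).
$71k: inside the interval → strictly worse (loss $64k).
$400k: above both → same outcome either way.
$94k: inside the interval → strictly worse (loss $41k).
Count: 4.

4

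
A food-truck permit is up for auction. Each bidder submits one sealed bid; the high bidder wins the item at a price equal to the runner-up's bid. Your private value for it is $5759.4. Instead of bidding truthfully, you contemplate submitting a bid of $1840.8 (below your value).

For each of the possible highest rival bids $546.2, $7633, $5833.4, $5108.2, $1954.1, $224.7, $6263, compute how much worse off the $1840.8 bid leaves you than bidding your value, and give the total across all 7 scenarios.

$4456.5

The deviation costs you only when the competing bid falls strictly between $1840.8 and $5759.4; elsewhere both bids give the same outcome.
$546.2: outcomes coincide → loss $0.
$7633: outcomes coincide → loss $0.
$5833.4: outcomes coincide → loss $0.
$5108.2: truthful payoff $651.2, deviation payoff $0 → loss $651.2.
$1954.1: truthful payoff $3805.3, deviation payoff $0 → loss $3805.3.
$224.7: outcomes coincide → loss $0.
$6263: outcomes coincide → loss $0.
Total loss = $651.2 + $3805.3 = $4456.5.
Because the price is fixed by the runner-up's bid, deviating from your value can only change a good outcome into a bad one — never the reverse.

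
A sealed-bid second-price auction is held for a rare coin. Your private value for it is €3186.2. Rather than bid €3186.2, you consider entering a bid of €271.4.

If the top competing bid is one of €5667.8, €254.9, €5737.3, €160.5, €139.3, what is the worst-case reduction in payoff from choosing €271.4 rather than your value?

€0

€5667.8: same outcome either way → loss €0.
€254.9: same outcome either way → loss €0.
€5737.3: same outcome either way → loss €0.
€160.5: same outcome either way → loss €0.
€139.3: same outcome either way → loss €0.
Maximum loss: €0.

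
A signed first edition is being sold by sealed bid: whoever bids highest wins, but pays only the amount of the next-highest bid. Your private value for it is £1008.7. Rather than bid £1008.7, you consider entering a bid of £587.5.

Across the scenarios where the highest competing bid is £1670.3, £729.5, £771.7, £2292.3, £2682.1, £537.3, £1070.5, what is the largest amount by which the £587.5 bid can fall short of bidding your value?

£279.2

£1670.3: same outcome either way → loss £0.
£729.5: truthful gives £279.2, deviation gives £0 → loss £279.2.
£771.7: truthful gives £237, deviation gives £0 → loss £237.
£2292.3: same outcome either way → loss £0.
£2682.1: same outcome either way → loss £0.
£537.3: same outcome either way → loss £0.
£1070.5: same outcome either way → loss £0.
Maximum loss: £279.2.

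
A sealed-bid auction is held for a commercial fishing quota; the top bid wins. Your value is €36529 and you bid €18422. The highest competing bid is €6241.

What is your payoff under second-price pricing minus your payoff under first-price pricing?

You have the highest bid, so you win under either rule.
Second-price: pay €6241 → payoff €30288.
First-price: pay your own bid €18422 → payoff €18107.
Difference = €30288 − (€18107) = €12181.

€12181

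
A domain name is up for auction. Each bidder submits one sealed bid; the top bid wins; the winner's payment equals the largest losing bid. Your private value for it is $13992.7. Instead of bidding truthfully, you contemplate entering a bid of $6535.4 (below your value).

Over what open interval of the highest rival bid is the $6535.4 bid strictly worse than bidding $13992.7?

($6535.4, $13992.7)

If the competing bid is below $6535.4, both bids win at the same price — no difference.
If it is above $13992.7, both bids lose — no difference.
If it lies strictly between $6535.4 and $13992.7, bidding your value wins at a price below your value (positive payoff) while bidding $6535.4 loses (payoff 0).
So the deviation strictly hurts on the open interval ($6535.4, $13992.7).
Because the price is fixed by the runner-up's bid, deviating from your value can only change a good outcome into a bad one — never the reverse.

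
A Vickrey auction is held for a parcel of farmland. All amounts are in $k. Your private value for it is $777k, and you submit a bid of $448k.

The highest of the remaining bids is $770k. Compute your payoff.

Your bid $448k is below the highest competing bid $770k, so you lose.
A losing bidder pays nothing and receives nothing: payoff = $0k.

$0k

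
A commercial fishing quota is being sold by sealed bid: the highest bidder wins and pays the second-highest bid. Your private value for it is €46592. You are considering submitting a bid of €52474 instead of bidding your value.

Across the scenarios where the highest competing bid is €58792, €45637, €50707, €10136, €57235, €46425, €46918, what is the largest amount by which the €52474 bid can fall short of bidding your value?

€4115

€58792: same outcome either way → loss €0.
€45637: same outcome either way → loss €0.
€50707: truthful gives €0, deviation gives −€4115 → loss €4115.
€10136: same outcome either way → loss €0.
€57235: same outcome either way → loss €0.
€46425: same outcome either way → loss €0.
€46918: truthful gives €0, deviation gives −€326 → loss €326.
Maximum loss: €4115.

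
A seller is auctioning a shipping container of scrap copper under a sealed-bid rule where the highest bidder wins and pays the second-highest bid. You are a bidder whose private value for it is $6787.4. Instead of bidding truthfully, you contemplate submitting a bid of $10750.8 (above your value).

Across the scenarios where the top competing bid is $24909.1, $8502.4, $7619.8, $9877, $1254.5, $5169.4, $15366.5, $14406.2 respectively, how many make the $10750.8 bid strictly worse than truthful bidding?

3

The deviation hurts exactly when the highest competing bid lies strictly between $6787.4 and $10750.8 — overbidding then wins at a price above your value.
$24909.1: above both → same outcome either way.
$8502.4: inside the interval → strictly worse (loss $1715).
$7619.8: inside the interval → strictly worse (loss $832.4).
$9877: inside the interval → strictly worse (loss $3089.6).
$1254.5: below both → same outcome either way.
$5169.4: below both → same outcome either way.
$15366.5: above both → same outcome either way.
$14406.2: above both → same outcome either way.
Count: 3.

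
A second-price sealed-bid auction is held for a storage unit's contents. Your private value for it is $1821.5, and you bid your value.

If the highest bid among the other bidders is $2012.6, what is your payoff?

$0

Your bid $1821.5 is below the highest competing bid $2012.6, so you lose.
A losing bidder pays nothing and receives nothing: payoff = $0.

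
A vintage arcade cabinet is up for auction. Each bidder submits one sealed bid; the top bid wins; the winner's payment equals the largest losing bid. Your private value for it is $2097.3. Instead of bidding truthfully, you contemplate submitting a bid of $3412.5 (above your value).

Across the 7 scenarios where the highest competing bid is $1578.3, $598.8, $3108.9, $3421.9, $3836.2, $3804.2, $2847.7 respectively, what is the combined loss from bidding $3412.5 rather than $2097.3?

$1762

The deviation costs you only when the competing bid falls strictly between $2097.3 and $3412.5; elsewhere both bids give the same outcome.
$1578.3: outcomes coincide → loss $0.
$598.8: outcomes coincide → loss $0.
$3108.9: truthful payoff $0, deviation payoff −$1011.6 → loss $1011.6.
$3421.9: outcomes coincide → loss $0.
$3836.2: outcomes coincide → loss $0.
$3804.2: outcomes coincide → loss $0.
$2847.7: truthful payoff $0, deviation payoff −$750.4 → loss $750.4.
Total loss = $1011.6 + $750.4 = $1762.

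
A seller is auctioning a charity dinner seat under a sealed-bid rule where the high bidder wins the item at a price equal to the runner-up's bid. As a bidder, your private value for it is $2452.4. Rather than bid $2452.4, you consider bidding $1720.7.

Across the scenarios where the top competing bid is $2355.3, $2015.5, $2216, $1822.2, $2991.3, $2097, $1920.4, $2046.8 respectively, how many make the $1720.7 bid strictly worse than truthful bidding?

The deviation hurts exactly when the highest competing bid lies strictly between $1720.7 and $2452.4 — underbidding then forfeits a profitable win.
$2355.3: inside the interval → strictly worse (loss $97.1).
$2015.5: inside the interval → strictly worse (loss $436.9).
$2216: inside the interval → strictly worse (loss $236.4).
$1822.2: inside the interval → strictly worse (loss $630.2).
$2991.3: above both → same outcome either way.
$2097: inside the interval → strictly worse (loss $355.4).
$1920.4: inside the interval → strictly worse (loss $532).
$2046.8: inside the interval → strictly worse (loss $405.6).
Count: 7.

7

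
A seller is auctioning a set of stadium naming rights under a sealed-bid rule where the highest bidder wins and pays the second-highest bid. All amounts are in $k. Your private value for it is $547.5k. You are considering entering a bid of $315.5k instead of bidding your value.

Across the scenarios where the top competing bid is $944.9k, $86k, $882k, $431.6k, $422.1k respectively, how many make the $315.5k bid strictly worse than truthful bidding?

The deviation hurts exactly when the highest competing bid lies strictly between $315.5k and $547.5k — underbidding then forfeits a profitable win.
$944.9k: above both → same outcome either way.
$86k: below both → same outcome either way.
$882k: above both → same outcome either way.
$431.6k: inside the interval → strictly worse (loss $115.9k).
$422.1k: inside the interval → strictly worse (loss $125.4k).
Count: 2.

2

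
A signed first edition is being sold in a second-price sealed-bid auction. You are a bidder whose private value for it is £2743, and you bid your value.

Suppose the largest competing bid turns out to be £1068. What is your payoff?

£1675

Your bid £2743 exceeds the highest competing bid £1068, so you win.
In a second-price auction the winner pays the second-highest bid, £1068.
Payoff = value − price = £2743 − £1068 = £1675.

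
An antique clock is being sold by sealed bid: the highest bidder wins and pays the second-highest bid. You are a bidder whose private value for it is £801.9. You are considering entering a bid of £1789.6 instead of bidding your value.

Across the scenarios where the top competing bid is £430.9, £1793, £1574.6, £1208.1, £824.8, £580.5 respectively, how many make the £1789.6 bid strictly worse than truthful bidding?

3

The deviation hurts exactly when the highest competing bid lies strictly between £801.9 and £1789.6 — overbidding then wins at a price above your value.
£430.9: below both → same outcome either way.
£1793: above both → same outcome either way.
£1574.6: inside the interval → strictly worse (loss £772.7).
£1208.1: inside the interval → strictly worse (loss £406.2).
£824.8: inside the interval → strictly worse (loss £22.9).
£580.5: below both → same outcome either way.
Count: 3.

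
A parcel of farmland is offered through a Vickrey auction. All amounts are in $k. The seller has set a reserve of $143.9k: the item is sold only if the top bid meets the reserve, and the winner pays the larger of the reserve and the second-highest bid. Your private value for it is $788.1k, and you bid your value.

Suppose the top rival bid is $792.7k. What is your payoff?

$0k

Your bid $788.1k is below the highest competing bid $792.7k, so you lose. Payoff $0k.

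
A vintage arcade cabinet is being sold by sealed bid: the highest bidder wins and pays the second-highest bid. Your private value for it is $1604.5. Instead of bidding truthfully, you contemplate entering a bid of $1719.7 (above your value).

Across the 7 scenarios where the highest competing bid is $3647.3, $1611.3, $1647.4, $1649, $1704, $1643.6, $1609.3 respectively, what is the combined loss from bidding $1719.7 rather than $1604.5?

The deviation costs you only when the competing bid falls strictly between $1604.5 and $1719.7; elsewhere both bids give the same outcome.
$3647.3: outcomes coincide → loss $0.
$1611.3: truthful payoff $0, deviation payoff −$6.8 → loss $6.8.
$1647.4: truthful payoff $0, deviation payoff −$42.9 → loss $42.9.
$1649: truthful payoff $0, deviation payoff −$44.5 → loss $44.5.
$1704: truthful payoff $0, deviation payoff −$99.5 → loss $99.5.
$1643.6: truthful payoff $0, deviation payoff −$39.1 → loss $39.1.
$1609.3: truthful payoff $0, deviation payoff −$4.8 → loss $4.8.
Total loss = $6.8 + $42.9 + $44.5 + $99.5 + $39.1 + $4.8 = $237.6.
Truthful bidding weakly dominates here: raising your bid can only win items priced above your value, and lowering it can only forfeit items priced below.

$237.6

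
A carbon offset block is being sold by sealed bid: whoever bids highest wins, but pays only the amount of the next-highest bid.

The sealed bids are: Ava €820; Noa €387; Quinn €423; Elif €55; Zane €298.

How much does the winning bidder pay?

Highest bid: Ava at €820, so Ava wins.
Second-highest bid: Quinn at €423 — that is the price the winner pays.

€423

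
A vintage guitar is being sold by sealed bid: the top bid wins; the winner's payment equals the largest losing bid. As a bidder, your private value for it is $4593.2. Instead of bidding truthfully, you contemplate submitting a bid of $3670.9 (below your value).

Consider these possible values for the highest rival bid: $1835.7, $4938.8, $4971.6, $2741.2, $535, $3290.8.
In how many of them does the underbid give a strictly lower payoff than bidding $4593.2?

The deviation hurts exactly when the highest competing bid lies strictly between $3670.9 and $4593.2 — underbidding then forfeits a profitable win.
$1835.7: below both → same outcome either way.
$4938.8: above both → same outcome either way.
$4971.6: above both → same outcome either way.
$2741.2: below both → same outcome either way.
$535: below both → same outcome either way.
$3290.8: below both → same outcome either way.
Count: 0.

0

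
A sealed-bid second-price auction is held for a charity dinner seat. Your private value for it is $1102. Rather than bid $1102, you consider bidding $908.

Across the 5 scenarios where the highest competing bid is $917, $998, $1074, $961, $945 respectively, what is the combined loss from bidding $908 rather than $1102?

$615

The deviation costs you only when the competing bid falls strictly between $908 and $1102; elsewhere both bids give the same outcome.
$917: truthful payoff $185, deviation payoff $0 → loss $185.
$998: truthful payoff $104, deviation payoff $0 → loss $104.
$1074: truthful payoff $28, deviation payoff $0 → loss $28.
$961: truthful payoff $141, deviation payoff $0 → loss $141.
$945: truthful payoff $157, deviation payoff $0 → loss $157.
Total loss = $185 + $104 + $28 + $141 + $157 = $615.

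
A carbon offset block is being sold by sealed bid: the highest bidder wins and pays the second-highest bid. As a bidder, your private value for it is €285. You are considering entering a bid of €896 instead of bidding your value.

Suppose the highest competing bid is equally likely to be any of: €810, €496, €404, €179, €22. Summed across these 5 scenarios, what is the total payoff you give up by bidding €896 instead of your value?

€855

The deviation costs you only when the competing bid falls strictly between €285 and €896; elsewhere both bids give the same outcome.
€810: truthful payoff €0, deviation payoff −€525 → loss €525.
€496: truthful payoff €0, deviation payoff −€211 → loss €211.
€404: truthful payoff €0, deviation payoff −€119 → loss €119.
€179: outcomes coincide → loss €0.
€22: outcomes coincide → loss €0.
Total loss = €525 + €211 + €119 = €855.
In a second-price auction your bid sets only whether you win, not what you pay, so bidding your true value is weakly dominant.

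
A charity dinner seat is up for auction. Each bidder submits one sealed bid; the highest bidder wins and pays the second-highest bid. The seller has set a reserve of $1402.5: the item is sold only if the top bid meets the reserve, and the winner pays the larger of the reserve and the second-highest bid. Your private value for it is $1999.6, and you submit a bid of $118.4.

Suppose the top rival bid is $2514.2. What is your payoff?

$0

Your bid $118.4 is below the highest competing bid $2514.2, so you lose. Payoff $0.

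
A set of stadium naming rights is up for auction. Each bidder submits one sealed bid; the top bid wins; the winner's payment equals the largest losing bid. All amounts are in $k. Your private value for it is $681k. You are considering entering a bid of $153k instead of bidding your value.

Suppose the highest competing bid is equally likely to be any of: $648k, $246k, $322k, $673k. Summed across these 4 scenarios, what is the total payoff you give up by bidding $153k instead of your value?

$835k

The deviation costs you only when the competing bid falls strictly between $153k and $681k; elsewhere both bids give the same outcome.
$648k: truthful payoff $33k, deviation payoff $0k → loss $33k.
$246k: truthful payoff $435k, deviation payoff $0k → loss $435k.
$322k: truthful payoff $359k, deviation payoff $0k → loss $359k.
$673k: truthful payoff $8k, deviation payoff $0k → loss $8k.
Total loss = $33k + $435k + $359k + $8k = $835k.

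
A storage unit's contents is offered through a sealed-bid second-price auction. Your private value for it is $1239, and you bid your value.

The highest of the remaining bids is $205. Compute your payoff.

Your bid $1239 exceeds the highest competing bid $205, so you win.
In a second-price auction the winner pays the second-highest bid, $205.
Payoff = value − price = $1239 − $205 = $1034.

$1034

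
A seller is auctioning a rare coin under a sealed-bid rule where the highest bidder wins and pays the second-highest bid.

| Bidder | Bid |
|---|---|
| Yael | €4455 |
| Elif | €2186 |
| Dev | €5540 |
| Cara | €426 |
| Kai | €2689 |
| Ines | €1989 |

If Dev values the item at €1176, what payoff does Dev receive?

−€3279

Highest bid: Dev at €5540, so Dev wins.
Second-highest bid: Yael at €4455 — that is the price the winner pays.
Dev's payoff = value − price = €1176 − €4455 = −€3279.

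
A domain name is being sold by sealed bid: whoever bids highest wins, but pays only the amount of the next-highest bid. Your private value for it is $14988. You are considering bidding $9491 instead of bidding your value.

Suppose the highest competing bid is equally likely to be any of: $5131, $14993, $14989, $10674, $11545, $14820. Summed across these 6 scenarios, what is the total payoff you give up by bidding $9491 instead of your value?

$7925

The deviation costs you only when the competing bid falls strictly between $9491 and $14988; elsewhere both bids give the same outcome.
$5131: outcomes coincide → loss $0.
$14993: outcomes coincide → loss $0.
$14989: outcomes coincide → loss $0.
$10674: truthful payoff $4314, deviation payoff $0 → loss $4314.
$11545: truthful payoff $3443, deviation payoff $0 → loss $3443.
$14820: truthful payoff $168, deviation payoff $0 → loss $168.
Total loss = $4314 + $3443 + $168 = $7925.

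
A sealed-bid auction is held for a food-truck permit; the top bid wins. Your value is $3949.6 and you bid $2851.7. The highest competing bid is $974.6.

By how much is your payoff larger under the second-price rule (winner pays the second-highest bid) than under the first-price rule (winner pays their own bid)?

You have the highest bid, so you win under either rule.
Second-price: pay $974.6 → payoff $2975.
First-price: pay your own bid $2851.7 → payoff $1097.9.
Difference = $2975 − ($1097.9) = $1877.1.

$1877.1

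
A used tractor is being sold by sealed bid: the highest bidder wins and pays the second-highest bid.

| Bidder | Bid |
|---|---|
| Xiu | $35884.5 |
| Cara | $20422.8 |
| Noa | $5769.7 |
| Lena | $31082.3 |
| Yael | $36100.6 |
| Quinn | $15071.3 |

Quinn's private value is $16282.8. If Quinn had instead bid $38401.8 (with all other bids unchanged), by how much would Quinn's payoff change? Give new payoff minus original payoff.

The highest bid among the other bidders is $36100.6; Quinn's bid doesn't change that.
Original bid $15071.3: Quinn is not highest (top rival bid is $36100.6); payoff $0.
Alternative bid $38401.8: Quinn is highest, pays the top rival bid $36100.6; payoff $16282.8 − $36100.6 = −$19817.8.
Change in payoff = −$19817.8 − ($0) = −$19817.8.

−$19817.8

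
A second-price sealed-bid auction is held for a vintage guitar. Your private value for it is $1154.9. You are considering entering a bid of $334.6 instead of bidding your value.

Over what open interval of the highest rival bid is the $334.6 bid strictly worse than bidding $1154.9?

If the competing bid is below $334.6, both bids win at the same price — no difference.
If it is above $1154.9, both bids lose — no difference.
If it lies strictly between $334.6 and $1154.9, bidding your value wins at a price below your value (positive payoff) while bidding $334.6 loses (payoff 0).
So the deviation strictly hurts on the open interval ($334.6, $1154.9).

($334.6, $1154.9)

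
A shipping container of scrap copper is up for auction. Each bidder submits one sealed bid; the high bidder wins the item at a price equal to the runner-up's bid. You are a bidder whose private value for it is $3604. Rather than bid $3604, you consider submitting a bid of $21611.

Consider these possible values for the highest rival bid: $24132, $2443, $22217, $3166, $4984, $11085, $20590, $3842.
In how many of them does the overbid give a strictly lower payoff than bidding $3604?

The deviation hurts exactly when the highest competing bid lies strictly between $3604 and $21611 — overbidding then wins at a price above your value.
$24132: above both → same outcome either way.
$2443: below both → same outcome either way.
$22217: above both → same outcome either way.
$3166: below both → same outcome either way.
$4984: inside the interval → strictly worse (loss $1380).
$11085: inside the interval → strictly worse (loss $7481).
$20590: inside the interval → strictly worse (loss $16986).
$3842: inside the interval → strictly worse (loss $238).
Count: 4.

4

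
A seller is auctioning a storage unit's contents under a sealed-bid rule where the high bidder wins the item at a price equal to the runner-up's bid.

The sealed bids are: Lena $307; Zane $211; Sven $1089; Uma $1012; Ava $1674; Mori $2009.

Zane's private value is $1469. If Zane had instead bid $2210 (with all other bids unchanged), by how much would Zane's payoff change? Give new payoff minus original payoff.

The highest bid among the other bidders is $2009; Zane's bid doesn't change that.
Original bid $211: Zane is not highest (top rival bid is $2009); payoff $0.
Alternative bid $2210: Zane is highest, pays the top rival bid $2009; payoff $1469 − $2009 = −$540.
Change in payoff = −$540 − ($0) = −$540.

−$540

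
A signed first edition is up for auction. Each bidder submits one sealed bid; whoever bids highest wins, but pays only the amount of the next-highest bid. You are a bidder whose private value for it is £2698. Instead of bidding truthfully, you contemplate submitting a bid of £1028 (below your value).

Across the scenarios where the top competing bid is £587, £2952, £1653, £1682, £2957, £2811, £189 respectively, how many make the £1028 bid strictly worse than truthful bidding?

2

The deviation hurts exactly when the highest competing bid lies strictly between £1028 and £2698 — underbidding then forfeits a profitable win.
£587: below both → same outcome either way.
£2952: above both → same outcome either way.
£1653: inside the interval → strictly worse (loss £1045).
£1682: inside the interval → strictly worse (loss £1016).
£2957: above both → same outcome either way.
£2811: above both → same outcome either way.
£189: below both → same outcome either way.
Count: 2.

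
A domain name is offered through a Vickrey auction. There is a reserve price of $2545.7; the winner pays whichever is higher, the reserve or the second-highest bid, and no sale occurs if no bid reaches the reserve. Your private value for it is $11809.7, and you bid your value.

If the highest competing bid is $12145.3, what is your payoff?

$0

Your bid $11809.7 is below the highest competing bid $12145.3, so you lose. Payoff $0.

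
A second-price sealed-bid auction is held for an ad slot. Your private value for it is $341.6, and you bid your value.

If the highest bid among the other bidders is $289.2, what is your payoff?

Your bid $341.6 exceeds the highest competing bid $289.2, so you win.
In a second-price auction the winner pays the second-highest bid, $289.2.
Payoff = value − price = $341.6 − $289.2 = $52.4.

$52.4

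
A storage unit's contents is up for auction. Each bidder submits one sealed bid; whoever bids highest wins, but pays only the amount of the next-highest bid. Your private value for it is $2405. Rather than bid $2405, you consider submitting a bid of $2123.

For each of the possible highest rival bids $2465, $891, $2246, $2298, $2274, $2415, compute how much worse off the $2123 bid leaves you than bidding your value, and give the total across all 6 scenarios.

$397

The deviation costs you only when the competing bid falls strictly between $2123 and $2405; elsewhere both bids give the same outcome.
$2465: outcomes coincide → loss $0.
$891: outcomes coincide → loss $0.
$2246: truthful payoff $159, deviation payoff $0 → loss $159.
$2298: truthful payoff $107, deviation payoff $0 → loss $107.
$2274: truthful payoff $131, deviation payoff $0 → loss $131.
$2415: outcomes coincide → loss $0.
Total loss = $159 + $107 + $131 = $397.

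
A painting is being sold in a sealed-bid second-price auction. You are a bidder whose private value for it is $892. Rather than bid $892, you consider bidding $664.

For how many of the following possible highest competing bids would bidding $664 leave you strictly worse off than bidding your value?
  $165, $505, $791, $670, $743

The deviation hurts exactly when the highest competing bid lies strictly between $664 and $892 — underbidding then forfeits a profitable win.
$165: below both → same outcome either way.
$505: below both → same outcome either way.
$791: inside the interval → strictly worse (loss $101).
$670: inside the interval → strictly worse (loss $222).
$743: inside the interval → strictly worse (loss $149).
Count: 3.

3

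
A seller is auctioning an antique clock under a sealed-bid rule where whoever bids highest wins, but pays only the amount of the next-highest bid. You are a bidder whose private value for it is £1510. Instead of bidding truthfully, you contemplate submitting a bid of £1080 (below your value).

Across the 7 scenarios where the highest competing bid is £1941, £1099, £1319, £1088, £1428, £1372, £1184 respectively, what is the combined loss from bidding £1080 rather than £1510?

£1570

The deviation costs you only when the competing bid falls strictly between £1080 and £1510; elsewhere both bids give the same outcome.
£1941: outcomes coincide → loss £0.
£1099: truthful payoff £411, deviation payoff £0 → loss £411.
£1319: truthful payoff £191, deviation payoff £0 → loss £191.
£1088: truthful payoff £422, deviation payoff £0 → loss £422.
£1428: truthful payoff £82, deviation payoff £0 → loss £82.
£1372: truthful payoff £138, deviation payoff £0 → loss £138.
£1184: truthful payoff £326, deviation payoff £0 → loss £326.
Total loss = £411 + £191 + £422 + £82 + £138 + £326 = £1570.
In a second-price auction your bid sets only whether you win, not what you pay, so bidding your true value is weakly dominant.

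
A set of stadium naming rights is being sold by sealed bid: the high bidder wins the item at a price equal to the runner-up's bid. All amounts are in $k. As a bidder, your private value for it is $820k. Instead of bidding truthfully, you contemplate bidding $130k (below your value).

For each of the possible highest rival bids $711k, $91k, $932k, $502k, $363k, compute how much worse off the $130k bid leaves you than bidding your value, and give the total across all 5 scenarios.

$884k

The deviation costs you only when the competing bid falls strictly between $130k and $820k; elsewhere both bids give the same outcome.
$711k: truthful payoff $109k, deviation payoff $0k → loss $109k.
$91k: outcomes coincide → loss $0k.
$932k: outcomes coincide → loss $0k.
$502k: truthful payoff $318k, deviation payoff $0k → loss $318k.
$363k: truthful payoff $457k, deviation payoff $0k → loss $457k.
Total loss = $109k + $318k + $457k = $884k.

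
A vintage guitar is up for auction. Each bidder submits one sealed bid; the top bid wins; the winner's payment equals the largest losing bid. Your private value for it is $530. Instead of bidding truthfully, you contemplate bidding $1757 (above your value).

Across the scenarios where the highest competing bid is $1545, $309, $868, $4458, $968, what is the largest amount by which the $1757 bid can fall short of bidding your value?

$1545: truthful gives $0, deviation gives −$1015 → loss $1015.
$309: same outcome either way → loss $0.
$868: truthful gives $0, deviation gives −$338 → loss $338.
$4458: same outcome either way → loss $0.
$968: truthful gives $0, deviation gives −$438 → loss $438.
Maximum loss: $1015.

$1015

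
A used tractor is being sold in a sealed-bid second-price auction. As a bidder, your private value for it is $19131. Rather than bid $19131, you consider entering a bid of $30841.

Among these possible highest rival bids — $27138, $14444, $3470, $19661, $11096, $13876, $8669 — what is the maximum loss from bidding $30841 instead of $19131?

$27138: truthful gives $0, deviation gives −$8007 → loss $8007.
$14444: same outcome either way → loss $0.
$3470: same outcome either way → loss $0.
$19661: truthful gives $0, deviation gives −$530 → loss $530.
$11096: same outcome either way → loss $0.
$13876: same outcome either way → loss $0.
$8669: same outcome either way → loss $0.
Maximum loss: $8007.

$8007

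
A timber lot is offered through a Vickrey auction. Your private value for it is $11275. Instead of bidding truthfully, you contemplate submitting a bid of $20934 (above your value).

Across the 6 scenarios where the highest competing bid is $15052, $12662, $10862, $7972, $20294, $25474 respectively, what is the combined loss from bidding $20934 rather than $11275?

$14183

The deviation costs you only when the competing bid falls strictly between $11275 and $20934; elsewhere both bids give the same outcome.
$15052: truthful payoff $0, deviation payoff −$3777 → loss $3777.
$12662: truthful payoff $0, deviation payoff −$1387 → loss $1387.
$10862: outcomes coincide → loss $0.
$7972: outcomes coincide → loss $0.
$20294: truthful payoff $0, deviation payoff −$9019 → loss $9019.
$25474: outcomes coincide → loss $0.
Total loss = $3777 + $1387 + $9019 = $14183.
Because the price is fixed by the runner-up's bid, deviating from your value can only change a good outcome into a bad one — never the reverse.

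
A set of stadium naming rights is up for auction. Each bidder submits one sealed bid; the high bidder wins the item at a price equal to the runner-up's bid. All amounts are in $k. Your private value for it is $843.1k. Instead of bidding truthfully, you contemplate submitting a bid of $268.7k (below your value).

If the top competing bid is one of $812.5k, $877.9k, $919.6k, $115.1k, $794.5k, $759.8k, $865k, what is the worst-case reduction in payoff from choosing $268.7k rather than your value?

$812.5k: truthful gives $30.6k, deviation gives $0k → loss $30.6k.
$877.9k: same outcome either way → loss $0k.
$919.6k: same outcome either way → loss $0k.
$115.1k: same outcome either way → loss $0k.
$794.5k: truthful gives $48.6k, deviation gives $0k → loss $48.6k.
$759.8k: truthful gives $83.3k, deviation gives $0k → loss $83.3k.
$865k: same outcome either way → loss $0k.
Maximum loss: $83.3k.

$83.3k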